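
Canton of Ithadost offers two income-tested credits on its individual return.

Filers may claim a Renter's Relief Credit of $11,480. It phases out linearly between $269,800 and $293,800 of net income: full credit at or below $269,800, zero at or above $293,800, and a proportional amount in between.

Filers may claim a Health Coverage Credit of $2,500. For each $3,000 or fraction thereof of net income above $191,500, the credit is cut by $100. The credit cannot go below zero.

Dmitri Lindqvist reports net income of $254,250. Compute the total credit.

$11,880

Renter's Relief Credit: $254,250 is at or below the $269,800 threshold, so the full $11,480 applies.
Health Coverage Credit: income exceeds $191,500 by $62,750, which is 21 full-or-partial $3,000 increments; reduction = 21 × $100 = $2,100, leaving $400.
Total: $11,480 + $400 = $11,880.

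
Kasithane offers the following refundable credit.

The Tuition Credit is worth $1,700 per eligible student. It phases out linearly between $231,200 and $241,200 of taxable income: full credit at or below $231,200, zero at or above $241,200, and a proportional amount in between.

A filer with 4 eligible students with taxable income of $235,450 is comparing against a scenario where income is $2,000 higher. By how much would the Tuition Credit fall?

$1,360

At $235,450 — base = 4 × $1,700 = $6,800. $235,450 is $4,250 into a $10,000 phase-out range, leaving 5,750/10,000 of the credit: $6,800 × 5,750/10,000 = $3,910.
At $237,450 — base = 4 × $1,700 = $6,800. $237,450 is $6,250 into a $10,000 phase-out range, leaving 3,750/10,000 of the credit: $6,800 × 3,750/10,000 = $2,550.
Lost: $3,910 − $2,550 = $1,360.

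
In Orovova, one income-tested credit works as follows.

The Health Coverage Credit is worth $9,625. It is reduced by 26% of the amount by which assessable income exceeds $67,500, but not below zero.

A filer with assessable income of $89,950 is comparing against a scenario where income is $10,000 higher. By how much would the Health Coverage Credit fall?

$2,600

At $89,950 — 26% of the $22,450 excess over $67,500 is $5,837; credit = $9,625 − $5,837 = $3,788.
At $99,950 — 26% of the $32,450 excess over $67,500 is $8,437; credit = $9,625 − $8,437 = $1,188.
Lost: $3,788 − $1,188 = $2,600.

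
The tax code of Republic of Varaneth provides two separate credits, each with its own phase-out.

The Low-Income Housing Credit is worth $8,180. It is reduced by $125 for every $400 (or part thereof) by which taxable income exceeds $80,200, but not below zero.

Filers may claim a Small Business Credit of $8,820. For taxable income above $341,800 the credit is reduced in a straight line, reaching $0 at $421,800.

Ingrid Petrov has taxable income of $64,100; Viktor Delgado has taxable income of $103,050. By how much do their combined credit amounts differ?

$7,250

Ingrid ($64,100): Low-Income Housing Credit: $64,100 is at or below the $80,200 threshold, so the full $8,180 applies. Small Business Credit: $64,100 is at or below the $341,800 threshold, so the full $8,820 applies. total $8,180 + $8,820 = $17,000
Viktor ($103,050): Low-Income Housing Credit: income exceeds $80,200 by $22,850, which is 58 full-or-partial $400 increments; reduction = 58 × $125 = $7,250, leaving $930. Small Business Credit: $103,050 is at or below the $341,800 threshold, so the full $8,820 applies. total $930 + $8,820 = $9,750
Difference: |$17,000 − $9,750| = $7,250.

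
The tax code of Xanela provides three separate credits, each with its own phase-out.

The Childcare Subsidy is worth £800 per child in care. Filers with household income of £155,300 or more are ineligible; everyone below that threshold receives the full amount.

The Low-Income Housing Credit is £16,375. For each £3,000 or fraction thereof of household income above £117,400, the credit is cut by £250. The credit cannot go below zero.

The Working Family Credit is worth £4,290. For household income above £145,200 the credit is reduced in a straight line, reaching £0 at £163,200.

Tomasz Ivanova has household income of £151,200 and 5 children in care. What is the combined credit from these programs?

Childcare Subsidy: base = 5 × £800 = £4,000. £151,200 is below the £155,300 cutoff, so the full £4,000 applies.
Low-Income Housing Credit: income exceeds £117,400 by £33,800, which is 12 full-or-partial £3,000 increments; reduction = 12 × £250 = £3,000, leaving £13,375.
Working Family Credit: £151,200 is £6,000 into a £18,000 phase-out range, leaving 12,000/18,000 of the credit: £4,290 × 12,000/18,000 = £2,860.
Total: £4,000 + £13,375 + £2,860 = £20,235.

£20,235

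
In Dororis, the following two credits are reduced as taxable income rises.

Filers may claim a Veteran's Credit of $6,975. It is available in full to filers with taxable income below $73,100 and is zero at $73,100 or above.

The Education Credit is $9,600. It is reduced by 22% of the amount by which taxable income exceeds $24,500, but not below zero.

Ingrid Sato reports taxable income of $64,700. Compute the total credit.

Veteran's Credit: $64,700 is below the $73,100 cutoff, so the full $6,975 applies.
Education Credit: 22% of the $40,200 excess over $24,500 is $8,844; credit = $9,600 − $8,844 = $756.
Total: $6,975 + $756 = $7,731.

$7,731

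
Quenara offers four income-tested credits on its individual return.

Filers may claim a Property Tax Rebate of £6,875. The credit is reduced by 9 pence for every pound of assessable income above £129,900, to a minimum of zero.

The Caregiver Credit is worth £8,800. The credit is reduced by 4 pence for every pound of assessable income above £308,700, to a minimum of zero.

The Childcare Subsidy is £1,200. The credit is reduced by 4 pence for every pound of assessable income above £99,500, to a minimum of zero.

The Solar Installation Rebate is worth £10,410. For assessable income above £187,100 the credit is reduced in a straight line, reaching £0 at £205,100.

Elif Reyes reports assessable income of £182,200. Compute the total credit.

Property Tax Rebate: 9% of the £52,300 excess over £129,900 is £4,707; credit = £6,875 − £4,707 = £2,168.
Caregiver Credit: £182,200 is at or below the £308,700 threshold, so the full £8,800 applies.
Childcare Subsidy: 4% of the £82,700 excess over £99,500 is £3,308 ≥ base, so the credit is £0.
Solar Installation Rebate: £182,200 is at or below the £187,100 threshold, so the full £10,410 applies.
Total: £2,168 + £8,800 + £0 + £10,410 = £21,378.

£21,378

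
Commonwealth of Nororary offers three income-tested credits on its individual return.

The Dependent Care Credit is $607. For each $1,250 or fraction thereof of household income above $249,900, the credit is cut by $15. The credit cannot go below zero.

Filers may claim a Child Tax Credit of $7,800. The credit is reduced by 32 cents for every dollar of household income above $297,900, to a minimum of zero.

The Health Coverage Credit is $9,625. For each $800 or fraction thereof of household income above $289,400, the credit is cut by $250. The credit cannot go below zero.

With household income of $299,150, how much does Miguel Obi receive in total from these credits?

Dependent Care Credit: income exceeds $249,900 by $49,250, which is 40 full-or-partial $1,250 increments; reduction = 40 × $15 = $600, leaving $7.
Child Tax Credit: 32% of the $1,250 excess over $297,900 is $400; credit = $7,800 − $400 = $7,400.
Health Coverage Credit: income exceeds $289,400 by $9,750, which is 13 full-or-partial $800 increments; reduction = 13 × $250 = $3,250, leaving $6,375.
Total: $7 + $7,400 + $6,375 = $13,782.

$13,782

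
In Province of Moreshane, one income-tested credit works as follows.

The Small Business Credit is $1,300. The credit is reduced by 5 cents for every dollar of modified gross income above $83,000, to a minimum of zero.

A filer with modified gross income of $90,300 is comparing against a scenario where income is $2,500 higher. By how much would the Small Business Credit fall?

At $90,300 — 5% of the $7,300 excess over $83,000 is $365; credit = $1,300 − $365 = $935.
At $92,800 — 5% of the $9,800 excess over $83,000 is $490; credit = $1,300 − $490 = $810.
Lost: $935 − $810 = $125.

$125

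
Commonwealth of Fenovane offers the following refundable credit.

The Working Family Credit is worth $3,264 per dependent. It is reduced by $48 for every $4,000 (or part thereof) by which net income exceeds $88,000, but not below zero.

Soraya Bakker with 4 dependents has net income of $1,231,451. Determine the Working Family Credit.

Working Family Credit: base = 4 × $3,264 = $13,056. income exceeds $88,000 by $1,143,451 → 286 increments × $48 = $13,728 ≥ base, so the credit is $0.

$0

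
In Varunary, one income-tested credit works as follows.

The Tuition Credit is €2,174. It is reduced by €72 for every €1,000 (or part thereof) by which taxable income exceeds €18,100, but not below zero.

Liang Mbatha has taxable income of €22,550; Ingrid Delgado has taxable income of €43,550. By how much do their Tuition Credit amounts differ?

Liang (€22,550): Tuition Credit: income exceeds €18,100 by €4,450, which is 5 full-or-partial €1,000 increments; reduction = 5 × €72 = €360, leaving €1,814.
Ingrid (€43,550): Tuition Credit: income exceeds €18,100 by €25,450, which is 26 full-or-partial €1,000 increments; reduction = 26 × €72 = €1,872, leaving €302.
Difference: |€1,814 − €302| = €1,512.

€1,512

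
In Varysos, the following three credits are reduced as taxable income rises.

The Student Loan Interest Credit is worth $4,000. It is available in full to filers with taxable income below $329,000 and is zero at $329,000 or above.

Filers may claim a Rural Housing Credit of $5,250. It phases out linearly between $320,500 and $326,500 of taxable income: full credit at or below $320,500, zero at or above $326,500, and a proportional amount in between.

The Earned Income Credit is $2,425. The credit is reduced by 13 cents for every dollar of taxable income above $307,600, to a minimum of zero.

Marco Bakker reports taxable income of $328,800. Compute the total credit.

$4,000

Student Loan Interest Credit: $328,800 is below the $329,000 cutoff, so the full $4,000 applies.
Rural Housing Credit: $328,800 is at or above $326,500, so the credit is $0.
Earned Income Credit: 13% of the $21,200 excess over $307,600 is $2,756 ≥ base, so the credit is $0.
Total: $4,000 + $0 + $0 = $4,000.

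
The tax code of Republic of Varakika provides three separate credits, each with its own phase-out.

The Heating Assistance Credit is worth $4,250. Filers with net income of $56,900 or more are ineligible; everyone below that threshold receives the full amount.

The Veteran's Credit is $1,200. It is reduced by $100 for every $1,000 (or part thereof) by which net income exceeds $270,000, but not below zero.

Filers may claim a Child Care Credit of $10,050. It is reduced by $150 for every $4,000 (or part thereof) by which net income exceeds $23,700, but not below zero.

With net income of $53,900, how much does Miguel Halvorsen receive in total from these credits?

Heating Assistance Credit: $53,900 is below the $56,900 cutoff, so the full $4,250 applies.
Veteran's Credit: $53,900 is at or below the $270,000 threshold, so the full $1,200 applies.
Child Care Credit: income exceeds $23,700 by $30,200, which is 8 full-or-partial $4,000 increments; reduction = 8 × $150 = $1,200, leaving $8,850.
Total: $4,250 + $1,200 + $8,850 = $14,300.

$14,300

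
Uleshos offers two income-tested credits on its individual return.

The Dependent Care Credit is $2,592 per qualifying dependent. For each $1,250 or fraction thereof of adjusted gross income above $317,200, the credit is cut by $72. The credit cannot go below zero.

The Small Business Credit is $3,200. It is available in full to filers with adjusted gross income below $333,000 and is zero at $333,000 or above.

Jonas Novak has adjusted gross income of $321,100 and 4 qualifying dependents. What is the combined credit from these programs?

Dependent Care Credit: base = 4 × $2,592 = $10,368. income exceeds $317,200 by $3,900, which is 4 full-or-partial $1,250 increments; reduction = 4 × $72 = $288, leaving $10,080.
Small Business Credit: $321,100 is below the $333,000 cutoff, so the full $3,200 applies.
Total: $10,080 + $3,200 = $13,280.

$13,280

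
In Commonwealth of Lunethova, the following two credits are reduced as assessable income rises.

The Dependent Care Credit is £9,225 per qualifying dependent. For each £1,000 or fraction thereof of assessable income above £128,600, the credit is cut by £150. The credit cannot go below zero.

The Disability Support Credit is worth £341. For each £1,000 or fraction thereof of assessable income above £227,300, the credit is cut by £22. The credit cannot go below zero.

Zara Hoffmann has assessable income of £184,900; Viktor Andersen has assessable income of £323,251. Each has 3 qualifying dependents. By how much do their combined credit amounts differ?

Zara (£184,900): Dependent Care Credit: base = 3 × £9,225 = £27,675. income exceeds £128,600 by £56,300, which is 57 full-or-partial £1,000 increments; reduction = 57 × £150 = £8,550, leaving £19,125. Disability Support Credit: £184,900 is at or below the £227,300 threshold, so the full £341 applies. total £19,125 + £341 = £19,466
Viktor (£323,251): Dependent Care Credit: base = 3 × £9,225 = £27,675. income exceeds £128,600 by £194,651 → 195 increments × £150 = £29,250 ≥ base, so the credit is £0. Disability Support Credit: income exceeds £227,300 by £95,951 → 96 increments × £22 = £2,112 ≥ base, so the credit is £0. total £0 + £0 = £0
Difference: |£19,466 − £0| = £19,466.

£19,466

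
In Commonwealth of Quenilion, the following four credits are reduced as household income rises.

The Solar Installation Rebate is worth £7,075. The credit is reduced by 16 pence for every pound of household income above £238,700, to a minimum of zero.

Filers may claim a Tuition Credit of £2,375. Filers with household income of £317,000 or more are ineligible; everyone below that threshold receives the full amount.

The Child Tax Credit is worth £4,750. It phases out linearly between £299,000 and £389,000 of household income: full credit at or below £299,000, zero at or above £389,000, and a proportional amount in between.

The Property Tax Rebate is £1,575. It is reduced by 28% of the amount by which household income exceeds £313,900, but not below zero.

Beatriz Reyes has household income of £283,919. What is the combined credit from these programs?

Solar Installation Rebate: 16% of the £45,219 excess over £238,700 is £7,235.04 ≥ base, so the credit is £0.
Tuition Credit: £283,919 is below the £317,000 cutoff, so the full £2,375 applies.
Child Tax Credit: £283,919 is at or below the £299,000 threshold, so the full £4,750 applies.
Property Tax Rebate: £283,919 is at or below the £313,900 threshold, so the full £1,575 applies.
Total: £0 + £2,375 + £4,750 + £1,575 = £8,700.

£8,700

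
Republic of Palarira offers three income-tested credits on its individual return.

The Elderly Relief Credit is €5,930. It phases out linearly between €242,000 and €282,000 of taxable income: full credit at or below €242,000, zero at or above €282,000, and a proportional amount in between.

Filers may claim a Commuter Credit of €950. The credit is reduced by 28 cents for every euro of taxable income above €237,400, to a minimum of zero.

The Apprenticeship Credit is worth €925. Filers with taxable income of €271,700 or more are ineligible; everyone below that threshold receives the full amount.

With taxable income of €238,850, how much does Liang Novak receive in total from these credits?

€7,399

Elderly Relief Credit: €238,850 is at or below the €242,000 threshold, so the full €5,930 applies.
Commuter Credit: 28% of the €1,450 excess over €237,400 is €406; credit = €950 − €406 = €544.
Apprenticeship Credit: €238,850 is below the €271,700 cutoff, so the full €925 applies.
Total: €5,930 + €544 + €925 = €7,399.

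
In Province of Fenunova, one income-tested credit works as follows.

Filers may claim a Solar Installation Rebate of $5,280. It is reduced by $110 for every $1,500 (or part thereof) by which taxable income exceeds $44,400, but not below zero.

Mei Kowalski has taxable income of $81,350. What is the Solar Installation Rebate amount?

$2,530

Solar Installation Rebate: income exceeds $44,400 by $36,950, which is 25 full-or-partial $1,500 increments; reduction = 25 × $110 = $2,750, leaving $2,530.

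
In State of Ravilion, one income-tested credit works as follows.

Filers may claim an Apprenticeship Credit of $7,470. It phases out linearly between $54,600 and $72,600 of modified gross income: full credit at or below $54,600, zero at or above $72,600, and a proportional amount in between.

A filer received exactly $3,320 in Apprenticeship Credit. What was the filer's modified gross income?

$64,600

$3,320 is 3,320/7,470 of the full $7,470, so 4,150/7,470 of the $18,000 range has been used: income = $54,600 + $18,000 × 4,150/7,470 = $64,600.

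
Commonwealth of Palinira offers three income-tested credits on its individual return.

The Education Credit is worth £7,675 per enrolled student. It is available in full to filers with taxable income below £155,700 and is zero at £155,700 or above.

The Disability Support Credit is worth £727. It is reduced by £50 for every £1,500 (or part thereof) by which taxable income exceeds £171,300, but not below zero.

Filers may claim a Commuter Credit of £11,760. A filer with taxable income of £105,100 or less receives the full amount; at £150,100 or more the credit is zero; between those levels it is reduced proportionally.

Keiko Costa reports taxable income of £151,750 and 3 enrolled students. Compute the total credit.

£23,752

Education Credit: base = 3 × £7,675 = £23,025. £151,750 is below the £155,700 cutoff, so the full £23,025 applies.
Disability Support Credit: £151,750 is at or below the £171,300 threshold, so the full £727 applies.
Commuter Credit: £151,750 is at or above £150,100, so the credit is £0.
Total: £23,025 + £727 + £0 = £23,752.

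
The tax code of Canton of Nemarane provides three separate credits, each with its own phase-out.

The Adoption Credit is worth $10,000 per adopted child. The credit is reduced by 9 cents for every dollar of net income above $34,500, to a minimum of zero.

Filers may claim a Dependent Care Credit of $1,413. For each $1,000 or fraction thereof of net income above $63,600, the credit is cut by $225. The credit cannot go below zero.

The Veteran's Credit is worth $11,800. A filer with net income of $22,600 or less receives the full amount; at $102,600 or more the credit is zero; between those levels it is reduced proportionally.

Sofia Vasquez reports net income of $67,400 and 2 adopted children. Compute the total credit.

$22,744

Adoption Credit: base = 2 × $10,000 = $20,000. 9% of the $32,900 excess over $34,500 is $2,961; credit = $20,000 − $2,961 = $17,039.
Dependent Care Credit: income exceeds $63,600 by $3,800, which is 4 full-or-partial $1,000 increments; reduction = 4 × $225 = $900, leaving $513.
Veteran's Credit: $67,400 is $44,800 into a $80,000 phase-out range, leaving 35,200/80,000 of the credit: $11,800 × 35,200/80,000 = $5,192.
Total: $17,039 + $513 + $5,192 = $22,744.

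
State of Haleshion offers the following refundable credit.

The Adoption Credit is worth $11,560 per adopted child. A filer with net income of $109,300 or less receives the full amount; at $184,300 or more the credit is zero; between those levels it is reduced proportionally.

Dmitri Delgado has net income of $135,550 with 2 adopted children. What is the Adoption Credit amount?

Adoption Credit: base = 2 × $11,560 = $23,120. $135,550 is $26,250 into a $75,000 phase-out range, leaving 48,750/75,000 of the credit: $23,120 × 48,750/75,000 = $15,028.

$15,028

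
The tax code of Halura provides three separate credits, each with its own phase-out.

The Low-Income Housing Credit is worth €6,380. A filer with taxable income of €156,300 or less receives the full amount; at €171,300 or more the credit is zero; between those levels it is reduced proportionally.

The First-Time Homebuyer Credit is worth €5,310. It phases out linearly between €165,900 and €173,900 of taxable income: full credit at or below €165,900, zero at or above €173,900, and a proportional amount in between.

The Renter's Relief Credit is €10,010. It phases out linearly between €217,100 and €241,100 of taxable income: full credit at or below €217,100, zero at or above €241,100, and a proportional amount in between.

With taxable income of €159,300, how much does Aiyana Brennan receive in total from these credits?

Low-Income Housing Credit: €159,300 is €3,000 into a €15,000 phase-out range, leaving 12,000/15,000 of the credit: €6,380 × 12,000/15,000 = €5,104.
First-Time Homebuyer Credit: €159,300 is at or below the €165,900 threshold, so the full €5,310 applies.
Renter's Relief Credit: €159,300 is at or below the €217,100 threshold, so the full €10,010 applies.
Total: €5,104 + €5,310 + €10,010 = €20,424.

€20,424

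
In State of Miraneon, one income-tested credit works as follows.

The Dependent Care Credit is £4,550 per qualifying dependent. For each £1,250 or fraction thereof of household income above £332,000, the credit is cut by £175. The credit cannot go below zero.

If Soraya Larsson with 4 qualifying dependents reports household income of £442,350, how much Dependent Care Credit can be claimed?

£2,625

Dependent Care Credit: base = 4 × £4,550 = £18,200. income exceeds £332,000 by £110,350, which is 89 full-or-partial £1,250 increments; reduction = 89 × £175 = £15,575, leaving £2,625.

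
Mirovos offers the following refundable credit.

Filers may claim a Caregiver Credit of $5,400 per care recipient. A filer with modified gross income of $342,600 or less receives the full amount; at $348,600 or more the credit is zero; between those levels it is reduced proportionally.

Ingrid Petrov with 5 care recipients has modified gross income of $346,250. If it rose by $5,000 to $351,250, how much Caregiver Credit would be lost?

$10,575

At $346,250 — base = 5 × $5,400 = $27,000. $346,250 is $3,650 into a $6,000 phase-out range, leaving 2,350/6,000 of the credit: $27,000 × 2,350/6,000 = $10,575.
At $351,250 — base = 5 × $5,400 = $27,000. $351,250 is at or above $348,600, so the credit is $0.
Lost: $10,575 − $0 = $10,575.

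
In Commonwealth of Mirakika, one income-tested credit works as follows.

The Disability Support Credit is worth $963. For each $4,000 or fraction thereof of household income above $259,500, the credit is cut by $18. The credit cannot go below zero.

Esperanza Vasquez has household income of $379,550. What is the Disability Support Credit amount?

Disability Support Credit: income exceeds $259,500 by $120,050, which is 31 full-or-partial $4,000 increments; reduction = 31 × $18 = $558, leaving $405.

$405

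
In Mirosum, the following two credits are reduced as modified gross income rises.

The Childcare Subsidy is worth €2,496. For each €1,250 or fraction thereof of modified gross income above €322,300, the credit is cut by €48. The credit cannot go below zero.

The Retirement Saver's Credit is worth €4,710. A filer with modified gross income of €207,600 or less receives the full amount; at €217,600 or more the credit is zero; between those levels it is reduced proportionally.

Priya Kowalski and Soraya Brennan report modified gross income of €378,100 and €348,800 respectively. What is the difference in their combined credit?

€1,104

Priya (€378,100): Childcare Subsidy: income exceeds €322,300 by €55,800, which is 45 full-or-partial €1,250 increments; reduction = 45 × €48 = €2,160, leaving €336. Retirement Saver's Credit: €378,100 is at or above €217,600, so the credit is €0. total €336 + €0 = €336
Soraya (€348,800): Childcare Subsidy: income exceeds €322,300 by €26,500, which is 22 full-or-partial €1,250 increments; reduction = 22 × €48 = €1,056, leaving €1,440. Retirement Saver's Credit: €348,800 is at or above €217,600, so the credit is €0. total €1,440 + €0 = €1,440
Difference: |€336 − €1,440| = €1,104.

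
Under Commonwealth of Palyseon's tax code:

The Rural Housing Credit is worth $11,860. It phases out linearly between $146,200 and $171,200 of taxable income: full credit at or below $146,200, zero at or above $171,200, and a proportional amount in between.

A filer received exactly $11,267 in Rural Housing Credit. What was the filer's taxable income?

$147,450

$11,267 is 11,267/11,860 of the full $11,860, so 593/11,860 of the $25,000 range has been used: income = $146,200 + $25,000 × 593/11,860 = $147,450.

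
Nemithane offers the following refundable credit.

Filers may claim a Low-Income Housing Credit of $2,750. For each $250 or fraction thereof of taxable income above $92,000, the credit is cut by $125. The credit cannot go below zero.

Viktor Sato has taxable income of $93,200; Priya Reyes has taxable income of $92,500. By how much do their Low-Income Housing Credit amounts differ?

$375

Viktor ($93,200): Low-Income Housing Credit: income exceeds $92,000 by $1,200, which is 5 full-or-partial $250 increments; reduction = 5 × $125 = $625, leaving $2,125.
Priya ($92,500): Low-Income Housing Credit: income exceeds $92,000 by $500, which is 2 full-or-partial $250 increments; reduction = 2 × $125 = $250, leaving $2,500.
Difference: |$2,125 − $2,500| = $375.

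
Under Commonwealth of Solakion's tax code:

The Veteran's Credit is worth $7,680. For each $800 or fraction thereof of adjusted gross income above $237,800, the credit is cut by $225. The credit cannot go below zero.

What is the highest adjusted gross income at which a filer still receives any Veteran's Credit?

After 34 increments the reduction is 34 × $225 = $7,650, leaving $30; one more increment wipes it out. Increment 34 ends at excess 34 × $800 = $27,200, so the highest qualifying income is $237,800 + $27,200 = $265,000.

$265,000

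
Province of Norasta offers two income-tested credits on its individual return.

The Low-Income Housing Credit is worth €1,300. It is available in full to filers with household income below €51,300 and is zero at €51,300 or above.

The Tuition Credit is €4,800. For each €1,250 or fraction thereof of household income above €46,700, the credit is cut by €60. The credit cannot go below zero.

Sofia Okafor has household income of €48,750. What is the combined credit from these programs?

€5,980

Low-Income Housing Credit: €48,750 is below the €51,300 cutoff, so the full €1,300 applies.
Tuition Credit: income exceeds €46,700 by €2,050, which is 2 full-or-partial €1,250 increments; reduction = 2 × €60 = €120, leaving €4,680.
Total: €1,300 + €4,680 = €5,980.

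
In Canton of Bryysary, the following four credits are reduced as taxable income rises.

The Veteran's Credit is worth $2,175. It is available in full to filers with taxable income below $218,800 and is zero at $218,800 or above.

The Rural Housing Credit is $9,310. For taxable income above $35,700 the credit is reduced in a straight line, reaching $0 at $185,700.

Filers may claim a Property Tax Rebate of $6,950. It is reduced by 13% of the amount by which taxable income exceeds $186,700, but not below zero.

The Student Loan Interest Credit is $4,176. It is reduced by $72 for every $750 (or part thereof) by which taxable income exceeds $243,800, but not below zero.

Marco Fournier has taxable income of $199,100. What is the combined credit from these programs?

$11,689

Veteran's Credit: $199,100 is below the $218,800 cutoff, so the full $2,175 applies.
Rural Housing Credit: $199,100 is at or above $185,700, so the credit is $0.
Property Tax Rebate: 13% of the $12,400 excess over $186,700 is $1,612; credit = $6,950 − $1,612 = $5,338.
Student Loan Interest Credit: $199,100 is at or below the $243,800 threshold, so the full $4,176 applies.
Total: $2,175 + $0 + $5,338 + $4,176 = $11,689.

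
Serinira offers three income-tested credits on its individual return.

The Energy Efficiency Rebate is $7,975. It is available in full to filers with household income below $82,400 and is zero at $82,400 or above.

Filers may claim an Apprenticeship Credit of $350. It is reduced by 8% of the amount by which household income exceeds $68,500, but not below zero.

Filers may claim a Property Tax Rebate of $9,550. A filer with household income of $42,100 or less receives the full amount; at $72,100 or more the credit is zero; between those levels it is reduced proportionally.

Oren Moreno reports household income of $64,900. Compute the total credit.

Energy Efficiency Rebate: $64,900 is below the $82,400 cutoff, so the full $7,975 applies.
Apprenticeship Credit: $64,900 is at or below the $68,500 threshold, so the full $350 applies.
Property Tax Rebate: $64,900 is $22,800 into a $30,000 phase-out range, leaving 7,200/30,000 of the credit: $9,550 × 7,200/30,000 = $2,292.
Total: $7,975 + $350 + $2,292 = $10,617.

$10,617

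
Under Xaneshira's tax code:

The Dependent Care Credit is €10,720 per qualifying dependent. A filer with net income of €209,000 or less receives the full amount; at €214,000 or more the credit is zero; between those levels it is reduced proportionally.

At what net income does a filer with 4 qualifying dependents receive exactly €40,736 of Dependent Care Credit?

Full credit = 4 × €10,720 = €42,880.
€40,736 is 40,736/42,880 of the full €42,880, so 2,144/42,880 of the €5,000 range has been used: income = €209,000 + €5,000 × 2,144/42,880 = €209,250.

€209,250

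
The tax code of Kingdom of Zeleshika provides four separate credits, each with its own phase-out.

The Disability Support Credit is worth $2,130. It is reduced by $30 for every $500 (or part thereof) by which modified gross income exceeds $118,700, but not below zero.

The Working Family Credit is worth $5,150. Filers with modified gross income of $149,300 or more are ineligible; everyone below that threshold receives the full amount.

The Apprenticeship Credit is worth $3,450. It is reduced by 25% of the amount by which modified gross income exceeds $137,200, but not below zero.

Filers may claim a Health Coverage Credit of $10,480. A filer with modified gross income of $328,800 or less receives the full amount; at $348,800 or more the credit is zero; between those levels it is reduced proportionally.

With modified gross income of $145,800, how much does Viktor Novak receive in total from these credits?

Disability Support Credit: income exceeds $118,700 by $27,100, which is 55 full-or-partial $500 increments; reduction = 55 × $30 = $1,650, leaving $480.
Working Family Credit: $145,800 is below the $149,300 cutoff, so the full $5,150 applies.
Apprenticeship Credit: 25% of the $8,600 excess over $137,200 is $2,150; credit = $3,450 − $2,150 = $1,300.
Health Coverage Credit: $145,800 is at or below the $328,800 threshold, so the full $10,480 applies.
Total: $480 + $5,150 + $1,300 + $10,480 = $17,410.

$17,410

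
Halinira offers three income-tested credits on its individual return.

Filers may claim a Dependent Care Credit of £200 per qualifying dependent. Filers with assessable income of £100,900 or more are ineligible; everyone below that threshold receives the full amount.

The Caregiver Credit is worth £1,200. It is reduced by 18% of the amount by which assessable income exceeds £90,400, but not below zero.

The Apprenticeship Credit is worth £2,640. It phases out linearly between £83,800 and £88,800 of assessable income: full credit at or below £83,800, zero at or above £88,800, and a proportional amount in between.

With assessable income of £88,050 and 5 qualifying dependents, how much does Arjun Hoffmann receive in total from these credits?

Dependent Care Credit: base = 5 × £200 = £1,000. £88,050 is below the £100,900 cutoff, so the full £1,000 applies.
Caregiver Credit: £88,050 is at or below the £90,400 threshold, so the full £1,200 applies.
Apprenticeship Credit: £88,050 is £4,250 into a £5,000 phase-out range, leaving 750/5,000 of the credit: £2,640 × 750/5,000 = £396.
Total: £1,000 + £1,200 + £396 = £2,596.

£2,596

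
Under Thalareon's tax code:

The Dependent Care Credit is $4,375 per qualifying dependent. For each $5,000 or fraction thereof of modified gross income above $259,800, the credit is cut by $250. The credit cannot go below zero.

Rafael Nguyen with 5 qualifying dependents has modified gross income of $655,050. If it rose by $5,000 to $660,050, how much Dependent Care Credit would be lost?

$250

At $655,050 — base = 5 × $4,375 = $21,875. income exceeds $259,800 by $395,250, which is 80 full-or-partial $5,000 increments; reduction = 80 × $250 = $20,000, leaving $1,875.
At $660,050 — base = 5 × $4,375 = $21,875. income exceeds $259,800 by $400,250, which is 81 full-or-partial $5,000 increments; reduction = 81 × $250 = $20,250, leaving $1,625.
Lost: $1,875 − $1,625 = $250.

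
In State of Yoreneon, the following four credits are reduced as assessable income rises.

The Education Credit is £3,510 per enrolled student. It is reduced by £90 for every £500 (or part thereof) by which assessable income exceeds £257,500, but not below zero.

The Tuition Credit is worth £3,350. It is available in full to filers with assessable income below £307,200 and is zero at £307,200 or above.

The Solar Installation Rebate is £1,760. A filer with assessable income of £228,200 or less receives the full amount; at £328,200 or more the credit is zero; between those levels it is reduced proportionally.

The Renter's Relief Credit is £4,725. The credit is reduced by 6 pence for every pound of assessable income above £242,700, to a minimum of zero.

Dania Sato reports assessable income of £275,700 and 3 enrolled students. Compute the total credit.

£14,219

Education Credit: base = 3 × £3,510 = £10,530. income exceeds £257,500 by £18,200, which is 37 full-or-partial £500 increments; reduction = 37 × £90 = £3,330, leaving £7,200.
Tuition Credit: £275,700 is below the £307,200 cutoff, so the full £3,350 applies.
Solar Installation Rebate: £275,700 is £47,500 into a £100,000 phase-out range, leaving 52,500/100,000 of the credit: £1,760 × 52,500/100,000 = £924.
Renter's Relief Credit: 6% of the £33,000 excess over £242,700 is £1,980; credit = £4,725 − £1,980 = £2,745.
Total: £7,200 + £3,350 + £924 + £2,745 = £14,219.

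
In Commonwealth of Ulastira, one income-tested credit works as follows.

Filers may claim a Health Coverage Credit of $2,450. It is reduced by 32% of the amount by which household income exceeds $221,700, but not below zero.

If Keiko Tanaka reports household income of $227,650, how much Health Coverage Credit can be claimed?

$546

Health Coverage Credit: 32% of the $5,950 excess over $221,700 is $1,904; credit = $2,450 − $1,904 = $546.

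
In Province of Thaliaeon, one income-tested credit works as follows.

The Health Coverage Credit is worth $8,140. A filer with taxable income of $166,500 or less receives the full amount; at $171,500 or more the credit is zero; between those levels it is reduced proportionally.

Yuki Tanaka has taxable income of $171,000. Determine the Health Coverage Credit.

$814

Health Coverage Credit: $171,000 is $4,500 into a $5,000 phase-out range, leaving 500/5,000 of the credit: $8,140 × 500/5,000 = $814.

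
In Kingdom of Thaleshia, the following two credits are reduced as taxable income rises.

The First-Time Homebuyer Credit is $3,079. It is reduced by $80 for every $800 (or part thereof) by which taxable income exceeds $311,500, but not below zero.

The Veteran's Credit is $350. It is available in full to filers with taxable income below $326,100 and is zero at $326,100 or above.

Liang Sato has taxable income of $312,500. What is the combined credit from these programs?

$3,269

First-Time Homebuyer Credit: income exceeds $311,500 by $1,000, which is 2 full-or-partial $800 increments; reduction = 2 × $80 = $160, leaving $2,919.
Veteran's Credit: $312,500 is below the $326,100 cutoff, so the full $350 applies.
Total: $2,919 + $350 = $3,269.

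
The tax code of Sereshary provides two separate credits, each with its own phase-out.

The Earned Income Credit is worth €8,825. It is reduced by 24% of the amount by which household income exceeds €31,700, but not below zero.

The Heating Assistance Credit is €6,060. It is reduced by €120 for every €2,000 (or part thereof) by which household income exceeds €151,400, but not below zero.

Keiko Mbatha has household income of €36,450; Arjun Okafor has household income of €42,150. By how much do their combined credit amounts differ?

Keiko (€36,450): Earned Income Credit: 24% of the €4,750 excess over €31,700 is €1,140; credit = €8,825 − €1,140 = €7,685. Heating Assistance Credit: €36,450 is at or below the €151,400 threshold, so the full €6,060 applies. total €7,685 + €6,060 = €13,745
Arjun (€42,150): Earned Income Credit: 24% of the €10,450 excess over €31,700 is €2,508; credit = €8,825 − €2,508 = €6,317. Heating Assistance Credit: €42,150 is at or below the €151,400 threshold, so the full €6,060 applies. total €6,317 + €6,060 = €12,377
Difference: |€13,745 − €12,377| = €1,368.

€1,368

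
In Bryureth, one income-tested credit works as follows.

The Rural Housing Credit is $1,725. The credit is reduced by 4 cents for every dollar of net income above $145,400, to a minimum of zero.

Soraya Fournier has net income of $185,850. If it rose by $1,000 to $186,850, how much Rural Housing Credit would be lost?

At $185,850 — 4% of the $40,450 excess over $145,400 is $1,618; credit = $1,725 − $1,618 = $107.
At $186,850 — 4% of the $41,450 excess over $145,400 is $1,658; credit = $1,725 − $1,658 = $67.
Lost: $107 − $67 = $40.

$40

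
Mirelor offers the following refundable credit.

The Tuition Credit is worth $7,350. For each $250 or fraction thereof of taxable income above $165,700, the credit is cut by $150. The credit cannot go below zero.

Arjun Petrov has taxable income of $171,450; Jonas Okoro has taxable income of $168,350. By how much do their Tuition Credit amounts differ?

Arjun ($171,450): Tuition Credit: income exceeds $165,700 by $5,750, which is 23 full-or-partial $250 increments; reduction = 23 × $150 = $3,450, leaving $3,900.
Jonas ($168,350): Tuition Credit: income exceeds $165,700 by $2,650, which is 11 full-or-partial $250 increments; reduction = 11 × $150 = $1,650, leaving $5,700.
Difference: |$3,900 − $5,700| = $1,800.

$1,800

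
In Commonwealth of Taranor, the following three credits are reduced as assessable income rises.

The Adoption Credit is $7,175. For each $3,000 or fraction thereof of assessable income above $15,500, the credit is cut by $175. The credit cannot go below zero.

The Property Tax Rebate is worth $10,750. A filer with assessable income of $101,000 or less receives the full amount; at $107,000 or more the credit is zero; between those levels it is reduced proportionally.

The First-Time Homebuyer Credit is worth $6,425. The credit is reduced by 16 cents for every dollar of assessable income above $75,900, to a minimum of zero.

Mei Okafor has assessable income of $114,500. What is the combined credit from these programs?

$1,649

Adoption Credit: income exceeds $15,500 by $99,000, which is 33 full-or-partial $3,000 increments; reduction = 33 × $175 = $5,775, leaving $1,400.
Property Tax Rebate: $114,500 is at or above $107,000, so the credit is $0.
First-Time Homebuyer Credit: 16% of the $38,600 excess over $75,900 is $6,176; credit = $6,425 − $6,176 = $249.
Total: $1,400 + $0 + $249 = $1,649.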